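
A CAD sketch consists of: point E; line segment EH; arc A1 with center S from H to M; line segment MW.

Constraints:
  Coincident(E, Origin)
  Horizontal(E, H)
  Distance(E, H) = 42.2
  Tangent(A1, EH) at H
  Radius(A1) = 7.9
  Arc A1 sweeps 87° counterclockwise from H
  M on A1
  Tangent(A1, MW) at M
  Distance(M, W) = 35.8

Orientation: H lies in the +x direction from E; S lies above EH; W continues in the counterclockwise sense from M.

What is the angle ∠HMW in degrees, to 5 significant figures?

136.50°

E is at the origin; E and H share the same y with |EH| = 42.2 and H on the +x side, so H = (42.200, 0.0000). The tangent condition forces SH to be normal to EH, so S = H + (0, 7.9) = (42.200, 7.9000). On A1, H sits at bearing -90° from S; an 87° counterclockwise sweep puts M at bearing -3°, so M = S + 7.9·(cos -3°, sin -3°) = (50.089, 7.4865). Tangency of A1 to MW means the radius SM is perpendicular to MW, so MW runs along (−sin -3°, cos -3°); with |MW| = 35.8, W = (51.963, 43.237). Then cos ∠HMW = MH·MW / (|MH||MW|), giving 136.50°.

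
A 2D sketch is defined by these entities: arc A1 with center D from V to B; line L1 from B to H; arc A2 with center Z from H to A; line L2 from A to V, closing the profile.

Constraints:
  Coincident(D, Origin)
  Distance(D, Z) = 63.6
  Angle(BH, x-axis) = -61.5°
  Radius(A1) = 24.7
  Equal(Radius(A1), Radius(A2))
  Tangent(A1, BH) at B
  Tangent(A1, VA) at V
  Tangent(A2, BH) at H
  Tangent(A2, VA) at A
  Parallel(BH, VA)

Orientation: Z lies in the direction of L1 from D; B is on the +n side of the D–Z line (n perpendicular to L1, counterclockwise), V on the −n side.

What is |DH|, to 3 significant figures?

68.2

The slot axis is L1's direction at -61.5°, so u = (cos -61.5°, sin -61.5°) = (0.477, -0.879) and n = (−sin -61.5°, cos -61.5°) = (0.879, 0.477). D is at the origin and Z lies 63.6 along u from D, so Z = 63.6·u = (30.3, -55.9). Tangency of A1 to both parallel lines with radius 24.7 puts B and V at D ± 24.7·n: B = (21.7, 11.8), V = (-21.7, -11.8). Equal radii place H and A the same way about Z: H = Z + 24.7·n = (52.1, -44.1), A = Z − 24.7·n = (8.64, -67.7). Then |DH| = |H − D| = 68.2.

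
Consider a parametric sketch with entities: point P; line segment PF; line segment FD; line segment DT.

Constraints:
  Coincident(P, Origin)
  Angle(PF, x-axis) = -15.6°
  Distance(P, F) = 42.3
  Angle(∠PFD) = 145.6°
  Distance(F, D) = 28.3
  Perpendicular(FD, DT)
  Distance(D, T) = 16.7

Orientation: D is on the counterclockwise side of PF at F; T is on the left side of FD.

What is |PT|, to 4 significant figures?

63.61

P is at the origin; PF runs at -15.6° with length 42.3, so F = 42.3·(cos -15.6°, sin -15.6°) = (40.74, -11.38). ∠PFD = 145.6°, so FD runs at -15.6° + (180° − 145.6°) = 18.80° from the x-axis; with |FD| = 28.3, D = F + 28.3·(cos 18.80°, sin 18.80°) = (67.53, -2.255). FD is perpendicular to DT; with |DT| = 16.7 on the left of FD, T = D + 16.7·(-0.3223, 0.9466) = (62.15, 13.55). Then |PT| = |T − P| = 63.61.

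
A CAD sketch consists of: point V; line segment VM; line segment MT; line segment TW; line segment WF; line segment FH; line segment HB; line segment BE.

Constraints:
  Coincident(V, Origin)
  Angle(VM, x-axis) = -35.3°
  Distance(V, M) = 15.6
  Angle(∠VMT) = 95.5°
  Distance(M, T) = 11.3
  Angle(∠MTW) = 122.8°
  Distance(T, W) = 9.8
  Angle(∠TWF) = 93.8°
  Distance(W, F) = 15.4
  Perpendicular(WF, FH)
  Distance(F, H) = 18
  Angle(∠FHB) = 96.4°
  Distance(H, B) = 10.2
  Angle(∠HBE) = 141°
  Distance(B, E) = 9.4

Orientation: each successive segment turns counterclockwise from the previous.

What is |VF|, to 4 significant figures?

6.044

∠MTW = 122.8° gives TW at 106.4° from the x-axis; with |TW| = 9.8, W = (17.35, 8.941). ∠TWF = 93.8° gives WF at -167.4° from the x-axis; with |WF| = 15.4, F = (2.319, 5.581). Then |VF| = |F − V| = 6.044.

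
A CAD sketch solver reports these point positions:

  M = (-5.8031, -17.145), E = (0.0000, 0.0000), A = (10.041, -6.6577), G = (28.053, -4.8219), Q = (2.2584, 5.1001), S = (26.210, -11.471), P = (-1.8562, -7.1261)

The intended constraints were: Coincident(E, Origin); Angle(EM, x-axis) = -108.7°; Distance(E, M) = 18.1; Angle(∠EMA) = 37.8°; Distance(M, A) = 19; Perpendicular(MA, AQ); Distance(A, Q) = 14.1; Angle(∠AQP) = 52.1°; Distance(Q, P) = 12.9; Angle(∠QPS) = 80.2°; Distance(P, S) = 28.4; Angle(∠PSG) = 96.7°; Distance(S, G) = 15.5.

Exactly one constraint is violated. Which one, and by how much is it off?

Distance(S, G) = 15.5 — off by 8.60.

E = (0.00, 0.00) ✓; EM at -108.7° ✓; |EM| = 18.10 ✓; ∠EMA = 37.80° ✓; |MA| = 19.00 ✓; ∠(MA, AQ) = 90.00° ✓; |AQ| = 14.10 ✓; ∠AQP = 52.10° ✓; |QP| = 12.90 ✓; ∠QPS = 80.20° ✓; |PS| = 28.40 ✓; ∠PSG = 96.69° ✓; |SG| = 6.900 ✗.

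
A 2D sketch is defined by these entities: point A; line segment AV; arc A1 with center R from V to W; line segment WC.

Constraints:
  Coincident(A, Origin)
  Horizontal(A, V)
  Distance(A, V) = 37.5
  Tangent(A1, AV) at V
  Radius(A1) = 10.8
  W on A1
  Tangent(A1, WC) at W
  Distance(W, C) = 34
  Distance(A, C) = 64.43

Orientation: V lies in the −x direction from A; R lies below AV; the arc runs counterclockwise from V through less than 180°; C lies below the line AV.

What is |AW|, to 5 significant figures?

49.654

A is at the origin; AV is horizontal with |AV| = 37.5 and V on the −x side, so V = (-37.500, 0.0000). Since A1 is tangent to AV there, RV ⟂ AV, so R = V + (0, -10.8) = (-37.500, -10.800). Since RW ⟂ WC (tangency), |RC| = √(10.8² + 34.0²) = 35.674 regardless of where W sits on A1. So C lies on both circle(A, 64.43) and circle(R, 35.674); the below-AV intersection is C = (-45.568, -45.550). W is the foot of the tangent from C: W = (-48.266, -11.657).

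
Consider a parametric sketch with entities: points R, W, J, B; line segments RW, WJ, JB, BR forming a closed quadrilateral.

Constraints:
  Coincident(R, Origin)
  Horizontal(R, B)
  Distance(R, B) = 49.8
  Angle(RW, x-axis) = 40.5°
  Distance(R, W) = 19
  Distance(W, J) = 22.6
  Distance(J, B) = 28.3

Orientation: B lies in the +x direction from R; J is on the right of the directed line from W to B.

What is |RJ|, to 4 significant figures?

24.43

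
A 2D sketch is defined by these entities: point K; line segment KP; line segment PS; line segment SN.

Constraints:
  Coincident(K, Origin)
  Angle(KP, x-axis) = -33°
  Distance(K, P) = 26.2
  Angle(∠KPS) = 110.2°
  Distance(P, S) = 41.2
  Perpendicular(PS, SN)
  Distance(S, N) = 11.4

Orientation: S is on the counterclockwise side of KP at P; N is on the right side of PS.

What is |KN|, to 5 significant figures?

61.805

∠KPS = 110.2°, so PS runs at -33.0° + (180° − 110.2°) = 36.800° from the x-axis; with |PS| = 41.2, S = P + 41.2·(cos 36.800°, sin 36.800°) = (54.963, 10.410). The perpendicularity gives SN at right angles to PS; with |SN| = 11.4 on the right of PS, N = S + 11.4·(0.59902, -0.80073) = (61.792, 1.2819). Then |KN| = |N − K| = 61.805.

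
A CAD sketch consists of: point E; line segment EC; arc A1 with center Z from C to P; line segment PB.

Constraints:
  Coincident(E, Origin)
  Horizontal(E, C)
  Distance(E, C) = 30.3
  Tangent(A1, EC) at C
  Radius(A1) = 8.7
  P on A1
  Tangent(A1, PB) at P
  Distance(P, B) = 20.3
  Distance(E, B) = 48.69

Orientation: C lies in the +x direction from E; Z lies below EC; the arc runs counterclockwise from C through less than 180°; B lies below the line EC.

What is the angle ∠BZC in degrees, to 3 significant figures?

156°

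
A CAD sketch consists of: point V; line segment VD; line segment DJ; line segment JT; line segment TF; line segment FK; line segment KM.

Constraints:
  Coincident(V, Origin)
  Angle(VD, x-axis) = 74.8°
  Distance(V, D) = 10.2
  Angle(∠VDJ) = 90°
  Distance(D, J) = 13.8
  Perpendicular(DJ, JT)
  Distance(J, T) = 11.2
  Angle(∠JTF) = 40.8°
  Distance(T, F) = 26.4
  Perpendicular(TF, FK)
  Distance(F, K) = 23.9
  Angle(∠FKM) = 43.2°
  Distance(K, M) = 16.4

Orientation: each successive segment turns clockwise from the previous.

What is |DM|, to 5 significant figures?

15.251

V is at the origin; VD runs at 74.8° with length 10.2, so D = (2.6743, 9.8432). ∠VDJ = 90.0° gives DJ at -15.200° from the x-axis; with |DJ| = 13.8, J = (15.992, 6.2250). DJ ⟂ JT, so JT runs at -105.20°; with |JT| = 11.2, T = (13.055, -4.5832). ∠JTF = 40.8° gives TF at 115.60° from the x-axis; with |TF| = 26.4, F = (1.6480, 19.225). The perpendicularity gives FK at right angles to TF, so FK runs at 25.600°; with |FK| = 23.9, K = (23.202, 29.552). ∠FKM = 43.2° gives KM at -111.20° from the x-axis; with |KM| = 16.4, M = (17.271, 14.262). Then |DM| = |M − D| = 15.251.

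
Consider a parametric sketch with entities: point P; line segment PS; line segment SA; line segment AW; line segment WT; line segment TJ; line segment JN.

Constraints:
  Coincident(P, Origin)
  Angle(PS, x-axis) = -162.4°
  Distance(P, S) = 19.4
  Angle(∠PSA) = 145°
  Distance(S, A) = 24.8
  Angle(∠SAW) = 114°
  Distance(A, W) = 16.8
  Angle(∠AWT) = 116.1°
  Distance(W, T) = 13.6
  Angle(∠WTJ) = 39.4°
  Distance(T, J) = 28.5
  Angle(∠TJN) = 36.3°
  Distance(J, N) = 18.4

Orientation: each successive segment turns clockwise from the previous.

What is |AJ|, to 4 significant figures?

3.175

P is at the origin; PS runs at -162.4° with length 19.4, so S = (-18.49, -5.866). ∠PSA = 145.0° gives SA at 162.6° from the x-axis; with |SA| = 24.8, A = (-42.16, 1.550). ∠SAW = 114.0° gives AW at 96.60° from the x-axis; with |AW| = 16.8, W = (-44.09, 18.24). ∠AWT = 116.1° gives WT at 32.70° from the x-axis; with |WT| = 13.6, T = (-32.64, 25.59). ∠WTJ = 39.4° gives TJ at -107.9° from the x-axis; with |TJ| = 28.5, J = (-41.40, -1.534). Then |AJ| = |J − A| = 3.175.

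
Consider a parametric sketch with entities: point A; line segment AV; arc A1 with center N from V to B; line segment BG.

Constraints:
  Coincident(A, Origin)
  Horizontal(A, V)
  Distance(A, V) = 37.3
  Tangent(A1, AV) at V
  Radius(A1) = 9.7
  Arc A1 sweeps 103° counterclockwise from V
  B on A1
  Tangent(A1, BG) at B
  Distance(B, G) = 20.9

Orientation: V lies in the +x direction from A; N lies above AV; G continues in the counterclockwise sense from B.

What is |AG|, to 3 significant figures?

53.0

A is at the origin; A and V share the same y with |AV| = 37.3 and V on the +x side, so V = (37.3, 0.00). Since A1 is tangent to AV there, NV ⟂ AV, so N = V + (0, 9.7) = (37.3, 9.70). On A1, V sits at bearing -90° from N; a 103° counterclockwise sweep puts B at bearing 13°, so B = N + 9.7·(cos 13°, sin 13°) = (46.8, 11.9). Tangency of A1 to BG means the radius NB is perpendicular to BG, so BG runs along (−sin 13°, cos 13°); with |BG| = 20.9, G = (42.0, 32.2). Then |AG| = |G − A| = 53.0.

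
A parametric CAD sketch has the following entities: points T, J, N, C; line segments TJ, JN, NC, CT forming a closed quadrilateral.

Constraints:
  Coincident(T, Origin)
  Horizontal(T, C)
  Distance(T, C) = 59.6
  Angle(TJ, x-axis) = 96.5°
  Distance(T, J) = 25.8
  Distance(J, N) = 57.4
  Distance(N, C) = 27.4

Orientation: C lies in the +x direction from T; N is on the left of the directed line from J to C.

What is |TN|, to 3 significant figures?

60.8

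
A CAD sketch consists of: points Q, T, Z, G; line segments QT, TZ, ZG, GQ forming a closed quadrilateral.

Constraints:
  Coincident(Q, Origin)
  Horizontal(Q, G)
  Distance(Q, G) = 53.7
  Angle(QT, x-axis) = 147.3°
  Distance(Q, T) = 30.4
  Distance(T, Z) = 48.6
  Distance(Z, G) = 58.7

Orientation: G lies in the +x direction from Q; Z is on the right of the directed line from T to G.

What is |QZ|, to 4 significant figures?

24.64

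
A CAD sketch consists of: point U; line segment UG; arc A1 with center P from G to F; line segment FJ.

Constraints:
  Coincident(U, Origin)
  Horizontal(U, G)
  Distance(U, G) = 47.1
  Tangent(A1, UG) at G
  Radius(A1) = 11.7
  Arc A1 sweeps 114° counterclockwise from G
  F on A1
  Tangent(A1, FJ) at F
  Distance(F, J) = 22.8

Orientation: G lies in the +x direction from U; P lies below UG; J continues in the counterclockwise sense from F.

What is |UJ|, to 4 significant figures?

58.97

On A1, G sits at bearing 90° from P; a 114° counterclockwise sweep puts F at bearing 204°, so F = P + 11.7·(cos 204°, sin 204°) = (36.41, -16.46). A1 meets FJ tangentially, so PF is at right angles to FJ, so FJ runs along (−sin 204°, cos 204°); with |FJ| = 22.8, J = (45.69, -37.29). Then |UJ| = |J − U| = 58.97.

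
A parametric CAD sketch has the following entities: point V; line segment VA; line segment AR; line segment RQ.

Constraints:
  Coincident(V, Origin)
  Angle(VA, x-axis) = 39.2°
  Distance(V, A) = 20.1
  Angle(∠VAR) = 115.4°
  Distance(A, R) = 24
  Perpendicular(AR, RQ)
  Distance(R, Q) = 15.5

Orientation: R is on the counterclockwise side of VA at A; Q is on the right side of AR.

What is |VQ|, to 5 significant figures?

46.872

V is at the origin; VA runs at 39.2° with length 20.1, so A = 20.1·(cos 39.2°, sin 39.2°) = (15.576, 12.704). ∠VAR = 115.4°, so AR runs at 39.2° + (180° − 115.4°) = 103.80° from the x-axis; with |AR| = 24.0, R = A + 24.0·(cos 103.80°, sin 103.80°) = (9.8516, 36.011). AR is perpendicular to RQ; with |RQ| = 15.5 on the right of AR, Q = R + 15.5·(0.97113, 0.23853) = (24.904, 39.708). Then |VQ| = |Q − V| = 46.872.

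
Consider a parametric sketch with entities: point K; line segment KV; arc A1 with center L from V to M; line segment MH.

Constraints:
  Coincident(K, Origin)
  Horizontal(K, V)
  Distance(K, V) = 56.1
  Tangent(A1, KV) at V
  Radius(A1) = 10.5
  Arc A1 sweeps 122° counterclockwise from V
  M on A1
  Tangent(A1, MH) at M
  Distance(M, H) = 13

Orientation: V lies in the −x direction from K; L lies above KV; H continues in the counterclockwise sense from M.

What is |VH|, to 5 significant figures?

27.164

On A1, V sits at bearing -90° from L; a 122° counterclockwise sweep puts M at bearing 32°, so M = L + 10.5·(cos 32°, sin 32°) = (-47.195, 16.064). Since A1 is tangent to MH there, LM ⟂ MH, so MH runs along (−sin 32°, cos 32°); with |MH| = 13.0, H = (-54.084, 27.089). Then |VH| = |H − V| = 27.164.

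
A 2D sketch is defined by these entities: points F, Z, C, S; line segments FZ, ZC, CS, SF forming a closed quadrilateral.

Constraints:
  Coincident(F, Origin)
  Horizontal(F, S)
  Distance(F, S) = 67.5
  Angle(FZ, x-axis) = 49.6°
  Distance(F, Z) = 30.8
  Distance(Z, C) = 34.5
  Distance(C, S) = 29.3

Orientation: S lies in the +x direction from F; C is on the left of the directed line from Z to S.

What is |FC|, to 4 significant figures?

60.33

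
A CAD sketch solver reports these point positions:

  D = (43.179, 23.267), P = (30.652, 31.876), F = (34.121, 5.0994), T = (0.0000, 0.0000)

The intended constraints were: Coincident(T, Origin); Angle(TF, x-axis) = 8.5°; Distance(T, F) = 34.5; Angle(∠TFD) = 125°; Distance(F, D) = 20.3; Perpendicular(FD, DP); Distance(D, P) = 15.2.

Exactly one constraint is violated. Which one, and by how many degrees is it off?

Perpendicular(FD, DP) — off by 8.00°.

T = (0.00, 0.00) ✓; TF at 8.500° ✓; |TF| = 34.50 ✓; ∠TFD = 125.0° ✓; |FD| = 20.30 ✓; ∠(FD, DP) = 82.00° ✗; |DP| = 15.20 ✓.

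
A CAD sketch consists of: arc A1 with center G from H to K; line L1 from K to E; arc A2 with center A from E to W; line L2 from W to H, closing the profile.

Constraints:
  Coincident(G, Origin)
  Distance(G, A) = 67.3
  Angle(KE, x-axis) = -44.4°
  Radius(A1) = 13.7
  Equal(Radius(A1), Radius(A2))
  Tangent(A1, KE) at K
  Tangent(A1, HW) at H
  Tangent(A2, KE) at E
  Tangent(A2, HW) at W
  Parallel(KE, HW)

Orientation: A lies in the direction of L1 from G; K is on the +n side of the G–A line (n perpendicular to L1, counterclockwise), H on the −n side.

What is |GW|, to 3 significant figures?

68.7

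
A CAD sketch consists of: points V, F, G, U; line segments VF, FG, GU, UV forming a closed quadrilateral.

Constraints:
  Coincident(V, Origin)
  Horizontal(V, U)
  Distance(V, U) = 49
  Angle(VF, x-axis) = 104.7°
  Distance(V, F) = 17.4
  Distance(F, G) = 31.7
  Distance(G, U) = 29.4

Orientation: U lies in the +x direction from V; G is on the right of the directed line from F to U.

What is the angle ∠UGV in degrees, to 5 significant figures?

162.67°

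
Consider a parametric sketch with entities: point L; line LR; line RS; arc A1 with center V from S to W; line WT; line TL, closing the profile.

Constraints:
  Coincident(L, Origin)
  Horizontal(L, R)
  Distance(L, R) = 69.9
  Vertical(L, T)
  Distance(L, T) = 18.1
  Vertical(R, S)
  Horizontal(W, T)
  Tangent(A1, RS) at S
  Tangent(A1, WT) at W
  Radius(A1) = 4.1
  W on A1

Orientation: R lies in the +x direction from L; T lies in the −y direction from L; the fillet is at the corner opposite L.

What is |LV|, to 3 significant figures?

67.3

L is at the origin; LR is horizontal with |LR| = 69.9 and R on the +x side, so R = (69.9, 0.00). L and T share the same x with |LT| = 18.1 and T on the −y side, so T = (0.00, -18.1). The virtual corner opposite L is at (69.9, -18.1). Since A1 is tangent to RS there, VS ⟂ RS and the tangent condition forces VW to be normal to WT, with radius 4.1, so the center V sits 4.1 in from both sides at V = (65.8, -14.0). Then |LV| = |V − L| = 67.3.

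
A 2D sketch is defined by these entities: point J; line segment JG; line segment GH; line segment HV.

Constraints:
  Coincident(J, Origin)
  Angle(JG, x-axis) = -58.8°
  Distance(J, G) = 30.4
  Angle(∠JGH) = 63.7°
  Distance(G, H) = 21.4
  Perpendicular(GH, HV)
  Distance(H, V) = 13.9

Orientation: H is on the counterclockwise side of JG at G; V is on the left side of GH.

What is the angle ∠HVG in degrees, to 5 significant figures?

56.995°

J is at the origin; JG runs at -58.8° with length 30.4, so G = 30.4·(cos -58.8°, sin -58.8°) = (15.748, -26.003). ∠JGH = 63.7°, so GH runs at -58.8° + (180° − 63.7°) = 57.500° from the x-axis; with |GH| = 21.4, H = G + 21.4·(cos 57.500°, sin 57.500°) = (27.246, -7.9545). GH is perpendicular to HV; with |HV| = 13.9 on the left of GH, V = H + 13.9·(-0.84339, 0.53730) = (15.523, -0.48603). Then cos ∠HVG = VH·VG / (|VH||VG|), giving 56.995°.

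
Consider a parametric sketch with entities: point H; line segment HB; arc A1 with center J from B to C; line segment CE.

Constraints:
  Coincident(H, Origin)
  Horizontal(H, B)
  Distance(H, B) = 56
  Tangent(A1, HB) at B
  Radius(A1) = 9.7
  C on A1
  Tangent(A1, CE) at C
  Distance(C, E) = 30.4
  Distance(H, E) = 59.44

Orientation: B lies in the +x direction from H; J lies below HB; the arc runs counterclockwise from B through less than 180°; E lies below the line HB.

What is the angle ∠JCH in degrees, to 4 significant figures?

172.4°

H is at the origin; H and B share the same y with |HB| = 56.0 and B on the +x side, so B = (56.00, 0.000). The tangent condition forces JB to be normal to HB, so J = B + (0, -9.7) = (56.00, -9.700). Since JC ⟂ CE (tangency), |JE| = √(9.7² + 30.4²) = 31.91 regardless of where C sits on A1. So E lies on both circle(H, 59.44) and circle(J, 31.91); the below-HB intersection is E = (44.46, -39.45). C is the foot of the tangent from E: C = (46.32, -9.107).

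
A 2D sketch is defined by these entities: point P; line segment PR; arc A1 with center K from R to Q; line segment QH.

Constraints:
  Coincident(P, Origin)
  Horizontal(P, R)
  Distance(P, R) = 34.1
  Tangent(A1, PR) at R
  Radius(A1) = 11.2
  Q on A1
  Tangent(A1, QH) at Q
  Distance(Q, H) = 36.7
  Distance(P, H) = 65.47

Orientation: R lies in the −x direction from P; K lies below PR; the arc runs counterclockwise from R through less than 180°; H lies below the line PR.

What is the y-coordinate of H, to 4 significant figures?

-48.18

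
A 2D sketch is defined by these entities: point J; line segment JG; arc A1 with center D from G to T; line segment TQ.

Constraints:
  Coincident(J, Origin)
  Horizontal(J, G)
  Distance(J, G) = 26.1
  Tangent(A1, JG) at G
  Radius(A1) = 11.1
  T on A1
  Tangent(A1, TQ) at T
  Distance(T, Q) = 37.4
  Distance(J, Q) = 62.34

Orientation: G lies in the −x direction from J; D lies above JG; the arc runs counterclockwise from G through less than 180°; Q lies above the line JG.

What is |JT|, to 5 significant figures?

25.015

Checks: ∠(DG, GJ) = 90.00° ✓; |DT| = 11.10 ✓; ∠(DT, TQ) = 90.00° ✓; |TQ| = 37.40 ✓; |JQ| = 62.34 ✓.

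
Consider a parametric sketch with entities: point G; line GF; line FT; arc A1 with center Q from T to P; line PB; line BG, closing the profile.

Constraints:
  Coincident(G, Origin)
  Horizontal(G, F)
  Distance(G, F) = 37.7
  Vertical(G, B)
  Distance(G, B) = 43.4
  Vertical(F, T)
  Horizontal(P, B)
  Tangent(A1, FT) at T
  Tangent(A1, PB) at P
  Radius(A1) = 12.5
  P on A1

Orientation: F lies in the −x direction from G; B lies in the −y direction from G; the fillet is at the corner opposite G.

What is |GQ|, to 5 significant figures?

39.873

G is at the origin; GF is horizontal with |GF| = 37.7 and F on the −x side, so F = (-37.700, 0.0000). G and B share the same x with |GB| = 43.4 and B on the −y side, so B = (0.0000, -43.400). The virtual corner opposite G is at (-37.700, -43.400). Tangency of A1 to FT means the radius QT is perpendicular to FT and tangency of A1 to PB means the radius QP is perpendicular to PB, with radius 12.5, so the center Q sits 12.5 in from both sides at Q = (-25.200, -30.900). Then |GQ| = |Q − G| = 39.873.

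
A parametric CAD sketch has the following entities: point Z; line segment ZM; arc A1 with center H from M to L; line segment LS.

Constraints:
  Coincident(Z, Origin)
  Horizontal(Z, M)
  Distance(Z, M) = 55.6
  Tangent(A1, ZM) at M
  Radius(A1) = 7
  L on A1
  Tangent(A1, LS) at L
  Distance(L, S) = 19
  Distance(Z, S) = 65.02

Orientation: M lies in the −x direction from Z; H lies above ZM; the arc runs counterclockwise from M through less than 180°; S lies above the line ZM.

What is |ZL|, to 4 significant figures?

50.67

Z is at the origin; ZM is horizontal with |ZM| = 55.6 and M on the −x side, so M = (-55.60, 0.000). A1 meets ZM tangentially, so HM is at right angles to ZM, so H = M + (0, 7) = (-55.60, 7.000). Since HL ⟂ LS (tangency), |HS| = √(7.0² + 19.0²) = 20.25 regardless of where L sits on A1. So S lies on both circle(Z, 65.02) and circle(H, 20.25); the above-ZM intersection is S = (-59.18, 26.93). L is the foot of the tangent from S: L = (-49.56, 10.54).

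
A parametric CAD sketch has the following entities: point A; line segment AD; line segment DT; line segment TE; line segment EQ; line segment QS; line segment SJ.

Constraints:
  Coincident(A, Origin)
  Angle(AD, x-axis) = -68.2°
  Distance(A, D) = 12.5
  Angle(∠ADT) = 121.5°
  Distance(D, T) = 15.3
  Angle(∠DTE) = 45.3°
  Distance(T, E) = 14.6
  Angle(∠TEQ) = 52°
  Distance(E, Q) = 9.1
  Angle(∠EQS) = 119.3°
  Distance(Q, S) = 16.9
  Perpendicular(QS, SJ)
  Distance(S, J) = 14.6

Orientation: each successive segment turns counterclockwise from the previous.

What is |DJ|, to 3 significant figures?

26.3

A is at the origin; AD runs at -68.2° with length 12.5, so D = (4.64, -11.6). ∠ADT = 121.5° gives DT at -9.70° from the x-axis; with |DT| = 15.3, T = (19.7, -14.2). ∠DTE = 45.3° gives TE at 125° from the x-axis; with |TE| = 14.6, E = (11.3, -2.22). ∠TEQ = 52.0° gives EQ at -107° from the x-axis; with |EQ| = 9.1, Q = (8.69, -10.9). ∠EQS = 119.3° gives QS at -46.3° from the x-axis; with |QS| = 16.9, S = (20.4, -23.1). QS is perpendicular to SJ, so SJ runs at 43.7°; with |SJ| = 14.6, J = (30.9, -13.1). Then |DJ| = |J − D| = 26.3.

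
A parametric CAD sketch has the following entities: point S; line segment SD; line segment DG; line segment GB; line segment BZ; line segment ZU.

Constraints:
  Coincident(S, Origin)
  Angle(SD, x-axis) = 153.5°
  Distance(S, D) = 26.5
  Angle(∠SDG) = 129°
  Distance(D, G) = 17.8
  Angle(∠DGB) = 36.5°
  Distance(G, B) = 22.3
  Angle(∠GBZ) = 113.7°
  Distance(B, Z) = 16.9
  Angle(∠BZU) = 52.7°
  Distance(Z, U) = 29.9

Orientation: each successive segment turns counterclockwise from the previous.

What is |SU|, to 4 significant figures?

40.19

S is at the origin; SD runs at 153.5° with length 26.5, so D = (-23.72, 11.82). ∠SDG = 129.0° gives DG at -155.5° from the x-axis; with |DG| = 17.8, G = (-39.91, 4.443). ∠DGB = 36.5° gives GB at -12.00° from the x-axis; with |GB| = 22.3, B = (-18.10, -0.1937). ∠GBZ = 113.7° gives BZ at 54.30° from the x-axis; with |BZ| = 16.9, Z = (-8.239, 13.53). ∠BZU = 52.7° gives ZU at -178.4° from the x-axis; with |ZU| = 29.9, U = (-38.13, 12.70). Then |SU| = |U − S| = 40.19.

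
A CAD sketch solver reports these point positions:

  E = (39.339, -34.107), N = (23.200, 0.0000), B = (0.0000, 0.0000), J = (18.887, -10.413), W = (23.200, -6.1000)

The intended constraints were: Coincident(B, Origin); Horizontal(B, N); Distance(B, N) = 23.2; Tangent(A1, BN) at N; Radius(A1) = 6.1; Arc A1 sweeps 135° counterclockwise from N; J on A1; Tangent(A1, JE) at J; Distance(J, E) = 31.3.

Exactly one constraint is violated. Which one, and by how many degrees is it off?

Tangent(A1, JE) at J — off by 4.20°.

B = (0.00, 0.00) ✓; B.y = 0.00, N.y = 0.00 ✓; |BN| = 23.20 ✓; ∠(WN, NB) = 90.00° ✓; |WN| = 6.100 ✓; bearing(W→J) − bearing(W→N) = 135.0° ✓; |WJ| = 6.100 ✓; ∠(WJ, JE) = 94.20° ✗; |JE| = 31.30 ✓.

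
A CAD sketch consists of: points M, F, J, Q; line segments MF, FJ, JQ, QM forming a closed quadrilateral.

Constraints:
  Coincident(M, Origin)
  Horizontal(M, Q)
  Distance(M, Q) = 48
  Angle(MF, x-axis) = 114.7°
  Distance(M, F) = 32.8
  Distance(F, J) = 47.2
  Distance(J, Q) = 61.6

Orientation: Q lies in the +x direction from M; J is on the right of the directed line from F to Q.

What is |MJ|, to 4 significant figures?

20.59

M is at the origin; M and Q share the same y with |MQ| = 48.0 and Q in +x, so Q = (48.0, 0). MF runs at 114.7° with |MF| = 32.8, so F = (-13.71, 29.80). J is determined by |FJ| = 47.2 and |JQ| = 61.6 together: it lies at the intersection of circle(F, 47.2) and circle(Q, 61.6). With |FQ| = 68.52, the foot of the radical line on FQ is 22.83 from F and the perpendicular offset is √(47.2² − 22.83²) = 41.31. Taking the right-of-FQ solution: J = (-11.11, -17.33).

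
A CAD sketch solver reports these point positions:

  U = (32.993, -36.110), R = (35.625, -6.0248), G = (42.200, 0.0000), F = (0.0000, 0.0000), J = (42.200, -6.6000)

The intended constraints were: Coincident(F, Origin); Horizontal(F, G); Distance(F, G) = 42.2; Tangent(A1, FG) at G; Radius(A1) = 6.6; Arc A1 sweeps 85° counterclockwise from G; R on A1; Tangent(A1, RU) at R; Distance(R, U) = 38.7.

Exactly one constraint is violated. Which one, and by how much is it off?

Distance(R, U) = 38.7 — off by 8.50.

F = (0.00, 0.00) ✓; F.y = 0.00, G.y = 0.00 ✓; |FG| = 42.20 ✓; ∠(JG, GF) = 90.00° ✓; |JG| = 6.600 ✓; bearing(J→R) − bearing(J→G) = 85.00° ✓; |JR| = 6.600 ✓; ∠(JR, RU) = 90.00° ✓; |RU| = 30.20 ✗.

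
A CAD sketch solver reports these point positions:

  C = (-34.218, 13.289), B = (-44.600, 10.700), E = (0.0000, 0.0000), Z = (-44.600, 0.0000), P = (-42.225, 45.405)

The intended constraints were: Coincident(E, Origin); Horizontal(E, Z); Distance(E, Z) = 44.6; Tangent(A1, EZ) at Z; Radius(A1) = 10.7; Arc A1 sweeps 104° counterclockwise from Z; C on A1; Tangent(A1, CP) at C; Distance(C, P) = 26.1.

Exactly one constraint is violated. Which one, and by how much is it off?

Distance(C, P) = 26.1 — off by 7.00.

E = (0.00, 0.00) ✓; E.y = 0.00, Z.y = 0.00 ✓; |EZ| = 44.60 ✓; ∠(BZ, ZE) = 90.00° ✓; |BZ| = 10.70 ✓; bearing(B→C) − bearing(B→Z) = 104.0° ✓; |BC| = 10.70 ✓; ∠(BC, CP) = 90.00° ✓; |CP| = 33.10 ✗.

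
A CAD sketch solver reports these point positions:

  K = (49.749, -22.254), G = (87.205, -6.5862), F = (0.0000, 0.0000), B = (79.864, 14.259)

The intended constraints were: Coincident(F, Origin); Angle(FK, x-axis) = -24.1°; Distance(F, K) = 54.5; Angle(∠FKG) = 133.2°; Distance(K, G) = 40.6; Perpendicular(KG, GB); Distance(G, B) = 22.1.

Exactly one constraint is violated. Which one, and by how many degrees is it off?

Perpendicular(KG, GB) — off by 3.30°.

F = (0.00, 0.00) ✓; FK at -24.10° ✓; |FK| = 54.50 ✓; ∠FKG = 133.2° ✓; |KG| = 40.60 ✓; ∠(KG, GB) = 86.70° ✗; |GB| = 22.10 ✓.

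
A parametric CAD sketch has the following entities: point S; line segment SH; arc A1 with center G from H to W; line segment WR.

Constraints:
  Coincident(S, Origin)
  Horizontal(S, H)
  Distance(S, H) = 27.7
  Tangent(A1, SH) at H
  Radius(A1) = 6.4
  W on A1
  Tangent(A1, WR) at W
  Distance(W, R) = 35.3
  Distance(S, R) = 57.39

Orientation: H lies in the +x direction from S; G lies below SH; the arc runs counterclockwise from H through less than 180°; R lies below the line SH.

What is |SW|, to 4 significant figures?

24.45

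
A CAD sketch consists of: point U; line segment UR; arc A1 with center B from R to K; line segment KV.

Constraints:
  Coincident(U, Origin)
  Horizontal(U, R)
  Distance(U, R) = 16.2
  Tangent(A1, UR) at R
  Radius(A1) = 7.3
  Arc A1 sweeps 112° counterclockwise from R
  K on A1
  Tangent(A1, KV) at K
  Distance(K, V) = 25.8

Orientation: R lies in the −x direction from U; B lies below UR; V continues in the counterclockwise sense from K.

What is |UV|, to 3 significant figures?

36.5

U is at the origin; U and R share the same y with |UR| = 16.2 and R on the −x side, so R = (-16.2, 0.00). Tangency of A1 to UR means the radius BR is perpendicular to UR, so B = R + (0, -7.3) = (-16.2, -7.30). On A1, R sits at bearing 90° from B; a 112° counterclockwise sweep puts K at bearing 202°, so K = B + 7.3·(cos 202°, sin 202°) = (-23.0, -10.0). Since A1 is tangent to KV there, BK ⟂ KV, so KV runs along (−sin 202°, cos 202°); with |KV| = 25.8, V = (-13.3, -34.0). Then |UV| = |V − U| = 36.5.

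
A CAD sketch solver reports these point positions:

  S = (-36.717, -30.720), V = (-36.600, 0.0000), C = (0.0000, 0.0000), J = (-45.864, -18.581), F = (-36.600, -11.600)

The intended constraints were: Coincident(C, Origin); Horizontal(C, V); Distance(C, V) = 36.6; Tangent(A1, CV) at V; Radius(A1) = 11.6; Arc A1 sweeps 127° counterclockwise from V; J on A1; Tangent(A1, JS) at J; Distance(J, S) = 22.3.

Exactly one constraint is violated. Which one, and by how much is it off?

Distance(J, S) = 22.3 — off by 7.10.

C = (0.00, 0.00) ✓; C.y = 0.00, V.y = 0.00 ✓; |CV| = 36.60 ✓; ∠(FV, VC) = 90.00° ✓; |FV| = 11.60 ✓; bearing(F→J) − bearing(F→V) = 127.0° ✓; |FJ| = 11.60 ✓; ∠(FJ, JS) = 90.00° ✓; |JS| = 15.20 ✗.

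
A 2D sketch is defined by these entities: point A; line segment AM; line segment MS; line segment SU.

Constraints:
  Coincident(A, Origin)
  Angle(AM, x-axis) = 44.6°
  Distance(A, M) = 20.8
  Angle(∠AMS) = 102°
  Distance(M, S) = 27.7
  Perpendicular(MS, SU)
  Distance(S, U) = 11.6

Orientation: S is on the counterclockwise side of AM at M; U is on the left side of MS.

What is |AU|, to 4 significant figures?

33.20

A is at the origin; AM runs at 44.6° with length 20.8, so M = 20.8·(cos 44.6°, sin 44.6°) = (14.81, 14.60). ∠AMS = 102.0°, so MS runs at 44.6° + (180° − 102.0°) = 122.6° from the x-axis; with |MS| = 27.7, S = M + 27.7·(cos 122.6°, sin 122.6°) = (-0.1138, 37.94). The perpendicularity gives SU at right angles to MS; with |SU| = 11.6 on the left of MS, U = S + 11.6·(-0.8425, -0.5388) = (-9.886, 31.69). Then |AU| = |U − A| = 33.20.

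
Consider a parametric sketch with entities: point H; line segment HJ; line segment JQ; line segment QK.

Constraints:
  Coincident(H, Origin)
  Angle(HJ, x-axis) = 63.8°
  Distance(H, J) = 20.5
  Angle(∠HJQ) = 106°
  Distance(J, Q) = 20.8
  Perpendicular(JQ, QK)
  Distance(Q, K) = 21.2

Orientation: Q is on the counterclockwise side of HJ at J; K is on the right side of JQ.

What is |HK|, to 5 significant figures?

48.713

H is at the origin; HJ runs at 63.8° with length 20.5, so J = 20.5·(cos 63.8°, sin 63.8°) = (9.0509, 18.394). ∠HJQ = 106.0°, so JQ runs at 63.8° + (180° − 106.0°) = 137.80° from the x-axis; with |JQ| = 20.8, Q = J + 20.8·(cos 137.80°, sin 137.80°) = (-6.3579, 32.366). JQ is perpendicular to QK; with |QK| = 21.2 on the right of JQ, K = Q + 21.2·(0.67172, 0.74080) = (7.8826, 48.071). Then |HK| = |K − H| = 48.713.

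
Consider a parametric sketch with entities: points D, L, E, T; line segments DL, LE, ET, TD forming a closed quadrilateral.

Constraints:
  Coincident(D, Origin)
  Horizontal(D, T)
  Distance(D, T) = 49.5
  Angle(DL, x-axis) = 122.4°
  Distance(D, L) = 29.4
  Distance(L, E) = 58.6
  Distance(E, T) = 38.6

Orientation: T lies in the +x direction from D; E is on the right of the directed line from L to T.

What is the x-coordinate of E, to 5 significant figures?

18.367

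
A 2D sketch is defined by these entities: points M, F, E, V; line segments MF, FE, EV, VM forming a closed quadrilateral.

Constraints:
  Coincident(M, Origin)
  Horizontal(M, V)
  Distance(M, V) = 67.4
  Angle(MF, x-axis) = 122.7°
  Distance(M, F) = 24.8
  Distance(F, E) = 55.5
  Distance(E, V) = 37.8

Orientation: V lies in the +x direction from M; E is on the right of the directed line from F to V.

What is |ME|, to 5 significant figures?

33.614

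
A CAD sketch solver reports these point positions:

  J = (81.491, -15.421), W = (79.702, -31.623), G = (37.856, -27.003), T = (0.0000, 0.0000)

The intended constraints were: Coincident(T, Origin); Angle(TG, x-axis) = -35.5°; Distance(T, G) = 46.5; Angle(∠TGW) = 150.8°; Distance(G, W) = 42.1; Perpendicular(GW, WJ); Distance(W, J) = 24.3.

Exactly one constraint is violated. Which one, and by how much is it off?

Distance(W, J) = 24.3 — off by 8.00.

T = (0.00, 0.00) ✓; TG at -35.50° ✓; |TG| = 46.50 ✓; ∠TGW = 150.8° ✓; |GW| = 42.10 ✓; ∠(GW, WJ) = 90.00° ✓; |WJ| = 16.30 ✗.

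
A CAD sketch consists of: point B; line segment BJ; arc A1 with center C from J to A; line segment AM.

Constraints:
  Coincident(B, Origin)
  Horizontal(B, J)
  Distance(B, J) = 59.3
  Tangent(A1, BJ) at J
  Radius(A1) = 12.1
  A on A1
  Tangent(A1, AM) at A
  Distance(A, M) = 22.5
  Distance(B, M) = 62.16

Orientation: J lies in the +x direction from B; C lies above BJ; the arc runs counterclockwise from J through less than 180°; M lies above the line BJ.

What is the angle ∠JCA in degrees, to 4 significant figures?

138.2°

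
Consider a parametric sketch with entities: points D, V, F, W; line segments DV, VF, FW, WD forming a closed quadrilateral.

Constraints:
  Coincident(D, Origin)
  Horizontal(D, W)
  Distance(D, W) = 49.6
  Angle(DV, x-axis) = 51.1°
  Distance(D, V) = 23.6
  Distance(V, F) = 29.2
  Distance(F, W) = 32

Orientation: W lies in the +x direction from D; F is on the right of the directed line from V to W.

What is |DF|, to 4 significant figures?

22.02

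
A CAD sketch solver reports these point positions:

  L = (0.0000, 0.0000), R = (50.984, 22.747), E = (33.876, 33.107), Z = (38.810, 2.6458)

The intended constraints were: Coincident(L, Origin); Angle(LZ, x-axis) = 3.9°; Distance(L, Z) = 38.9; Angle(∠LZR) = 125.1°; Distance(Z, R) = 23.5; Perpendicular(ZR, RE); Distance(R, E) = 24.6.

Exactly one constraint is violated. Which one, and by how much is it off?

Distance(R, E) = 24.6 — off by 4.60.

L = (0.00, 0.00) ✓; LZ at 3.900° ✓; |LZ| = 38.90 ✓; ∠LZR = 125.1° ✓; |ZR| = 23.50 ✓; ∠(ZR, RE) = 90.00° ✓; |RE| = 20.00 ✗.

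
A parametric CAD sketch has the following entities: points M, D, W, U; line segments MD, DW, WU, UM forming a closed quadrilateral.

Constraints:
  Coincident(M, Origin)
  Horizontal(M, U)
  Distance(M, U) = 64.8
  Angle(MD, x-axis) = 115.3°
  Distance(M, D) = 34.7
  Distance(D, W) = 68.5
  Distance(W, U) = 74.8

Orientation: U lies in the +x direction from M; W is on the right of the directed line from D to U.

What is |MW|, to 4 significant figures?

35.72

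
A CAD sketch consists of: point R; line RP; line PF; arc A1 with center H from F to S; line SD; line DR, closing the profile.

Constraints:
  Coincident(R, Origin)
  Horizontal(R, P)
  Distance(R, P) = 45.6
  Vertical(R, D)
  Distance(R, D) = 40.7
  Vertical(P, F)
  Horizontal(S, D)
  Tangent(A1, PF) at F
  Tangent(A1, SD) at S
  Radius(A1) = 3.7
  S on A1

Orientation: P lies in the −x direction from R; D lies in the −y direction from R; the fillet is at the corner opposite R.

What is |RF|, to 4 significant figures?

58.72

R is at the origin; RP is horizontal with |RP| = 45.6 and P on the −x side, so P = (-45.60, 0.000). R and D share the same x with |RD| = 40.7 and D on the −y side, so D = (0.000, -40.70). The virtual corner opposite R is at (-45.60, -40.70). Since A1 is tangent to PF there, HF ⟂ PF and A1 meets SD tangentially, so HS is at right angles to SD, with radius 3.7, so the center H sits 3.7 in from both sides at H = (-41.90, -37.00). That places the tangent points at F = (-45.60, -37.00) on PF and S = (-41.90, -40.70) on SD. Then |RF| = |F − R| = 58.72.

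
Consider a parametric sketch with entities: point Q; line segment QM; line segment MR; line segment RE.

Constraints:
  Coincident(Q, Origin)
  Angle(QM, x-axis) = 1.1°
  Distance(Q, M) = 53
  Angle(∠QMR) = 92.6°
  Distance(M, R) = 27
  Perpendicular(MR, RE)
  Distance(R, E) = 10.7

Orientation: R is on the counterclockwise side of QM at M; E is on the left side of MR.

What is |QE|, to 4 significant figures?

51.47

Q is at the origin; QM runs at 1.1° with length 53.0, so M = 53.0·(cos 1.1°, sin 1.1°) = (52.99, 1.017). ∠QMR = 92.6°, so MR runs at 1.1° + (180° − 92.6°) = 88.50° from the x-axis; with |MR| = 27.0, R = M + 27.0·(cos 88.50°, sin 88.50°) = (53.70, 28.01). MR is perpendicular to RE; with |RE| = 10.7 on the left of MR, E = R + 10.7·(-0.9997, 0.02618) = (43.00, 28.29). Then |QE| = |E − Q| = 51.47.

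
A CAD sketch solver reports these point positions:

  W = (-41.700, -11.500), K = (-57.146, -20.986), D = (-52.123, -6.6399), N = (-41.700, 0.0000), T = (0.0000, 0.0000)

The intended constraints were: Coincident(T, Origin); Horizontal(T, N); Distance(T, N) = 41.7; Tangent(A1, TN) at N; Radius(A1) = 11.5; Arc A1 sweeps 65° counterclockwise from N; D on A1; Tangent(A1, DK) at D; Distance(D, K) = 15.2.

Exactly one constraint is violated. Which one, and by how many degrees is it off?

Tangent(A1, DK) at D — off by 5.70°.

T = (0.00, 0.00) ✓; T.y = 0.00, N.y = 0.00 ✓; |TN| = 41.70 ✓; ∠(WN, NT) = 90.00° ✓; |WN| = 11.50 ✓; bearing(W→D) − bearing(W→N) = 65.00° ✓; |WD| = 11.50 ✓; ∠(WD, DK) = 84.30° ✗; |DK| = 15.20 ✓.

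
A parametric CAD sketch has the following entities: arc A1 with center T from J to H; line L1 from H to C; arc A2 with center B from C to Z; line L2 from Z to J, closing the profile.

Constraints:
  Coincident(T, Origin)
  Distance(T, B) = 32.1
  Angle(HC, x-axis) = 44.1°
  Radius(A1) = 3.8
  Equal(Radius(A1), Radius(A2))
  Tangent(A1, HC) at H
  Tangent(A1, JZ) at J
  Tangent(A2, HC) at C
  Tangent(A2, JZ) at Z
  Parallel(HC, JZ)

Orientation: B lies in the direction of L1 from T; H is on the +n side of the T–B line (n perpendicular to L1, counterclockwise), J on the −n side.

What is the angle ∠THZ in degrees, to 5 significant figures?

76.680°

The slot axis is L1's direction at 44.1°, so u = (cos 44.1°, sin 44.1°) = (0.71813, 0.69591) and n = (−sin 44.1°, cos 44.1°) = (-0.69591, 0.71813). T is at the origin and B lies 32.1 along u from T, so B = 32.1·u = (23.052, 22.339). Tangency of A1 to both parallel lines with radius 3.8 puts H and J at T ± 3.8·n: H = (-2.6445, 2.7289), J = (2.6445, -2.7289). Equal radii place C and Z the same way about B: C = B + 3.8·n = (20.407, 25.068), Z = B − 3.8·n = (25.696, 19.610). Then cos ∠THZ = HT·HZ / (|HT||HZ|), giving 76.680°.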